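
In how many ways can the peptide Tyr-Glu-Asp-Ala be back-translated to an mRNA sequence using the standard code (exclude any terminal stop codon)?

Tyr: 2 codons.
Glu: 2 codons.
Asp: 2 codons.
Ala: 4 codons.
2 × 2 × 2 × 4 = 32.

32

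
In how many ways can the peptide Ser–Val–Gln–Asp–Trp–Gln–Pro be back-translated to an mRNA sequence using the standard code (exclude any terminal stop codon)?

768

Ser: 6 codons.
Val: 4 codons.
Gln: 2 codons.
Asp: 2 codons.
Trp: 1 codon.
Gln: 2 codons.
Pro: 4 codons.
6 × 4 × 2 × 2 × 1 × 2 × 4 = 768.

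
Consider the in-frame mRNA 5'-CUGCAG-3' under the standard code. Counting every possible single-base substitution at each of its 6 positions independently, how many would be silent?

5

Codon 1 (CUG, Leu): 4 synonymous substitutions.
Codon 2 (CAG, Gln): 1 synonymous substitution.
Total: 4 + 1 = 5.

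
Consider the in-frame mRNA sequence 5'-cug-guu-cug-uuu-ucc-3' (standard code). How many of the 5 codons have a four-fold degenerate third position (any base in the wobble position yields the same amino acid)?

4

Codon 1 CUG (Leu): third position 4-fold.
Codon 2 GUU (Val): third position 4-fold.
Codon 3 CUG (Leu): third position 4-fold.
Codon 4 UUU (Phe): third position 2-fold.
Codon 5 UCC (Ser): third position 4-fold.
Four-fold degenerate third positions: 4.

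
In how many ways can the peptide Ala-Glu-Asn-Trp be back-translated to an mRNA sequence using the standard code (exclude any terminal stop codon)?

16

Ala: 4 codons.
Glu: 2 codons.
Asn: 2 codons.
Trp: 1 codon.
4 × 2 × 2 × 1 = 16.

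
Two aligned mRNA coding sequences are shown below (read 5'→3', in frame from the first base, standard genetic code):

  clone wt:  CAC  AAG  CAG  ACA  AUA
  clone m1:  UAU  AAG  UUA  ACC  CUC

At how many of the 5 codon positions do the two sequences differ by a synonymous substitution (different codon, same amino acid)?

1

Codon 1: CAC His / UAU Tyr — nonsynonymous.
Codon 2: AAG Lys / AAG Lys — identical.
Codon 3: CAG Gln / UUA Leu — nonsynonymous.
Codon 4: ACA Thr / ACC Thr — synonymous.
Codon 5: AUA Ile / CUC Leu — nonsynonymous.
Synonymous differences: 1.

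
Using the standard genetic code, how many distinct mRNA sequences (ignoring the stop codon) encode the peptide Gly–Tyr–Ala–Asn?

Gly: 4 codons.
Tyr: 2 codons.
Ala: 4 codons.
Asn: 2 codons.
4 × 2 × 4 × 2 = 64.

64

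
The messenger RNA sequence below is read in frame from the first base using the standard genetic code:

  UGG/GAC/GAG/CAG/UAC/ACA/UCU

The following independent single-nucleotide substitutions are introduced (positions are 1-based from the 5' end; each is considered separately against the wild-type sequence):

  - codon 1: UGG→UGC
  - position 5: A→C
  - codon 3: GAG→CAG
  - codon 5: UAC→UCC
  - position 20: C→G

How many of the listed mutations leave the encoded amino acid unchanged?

Codon 1: UGG (Trp) → UGC (Cys) — missense.
Codon 2: GAC (Asp) → GCC (Ala) — missense.
Codon 3: GAG (Glu) → CAG (Gln) — missense.
Codon 5: UAC (Tyr) → UCC (Ser) — missense.
Codon 7: UCU (Ser) → UGU (Cys) — missense.
Synonymous: 0 of 5.

0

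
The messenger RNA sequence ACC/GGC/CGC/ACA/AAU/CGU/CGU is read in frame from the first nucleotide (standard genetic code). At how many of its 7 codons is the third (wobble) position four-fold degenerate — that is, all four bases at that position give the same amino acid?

6

Codon 1 ACC (Thr): third position 4-fold.
Codon 2 GGC (Gly): third position 4-fold.
Codon 3 CGC (Arg): third position 4-fold.
Codon 4 ACA (Thr): third position 4-fold.
Codon 5 AAU (Asn): third position 2-fold.
Codon 6 CGU (Arg): third position 4-fold.
Codon 7 CGU (Arg): third position 4-fold.
Four-fold degenerate third positions: 6.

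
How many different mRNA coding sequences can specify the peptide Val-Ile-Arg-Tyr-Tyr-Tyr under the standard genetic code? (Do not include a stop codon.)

576

Val: 4 codons.
Ile: 3 codons.
Arg: 6 codons.
Tyr: 2 codons.
Tyr: 2 codons.
Tyr: 2 codons.
4 × 3 × 6 × 2 × 2 × 2 = 576.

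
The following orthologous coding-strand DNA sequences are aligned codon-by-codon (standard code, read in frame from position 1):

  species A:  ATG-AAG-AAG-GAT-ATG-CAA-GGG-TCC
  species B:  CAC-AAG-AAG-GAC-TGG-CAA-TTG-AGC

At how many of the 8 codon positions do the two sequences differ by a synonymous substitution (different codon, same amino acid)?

2

Codon 1: ATG Met / CAC His — nonsynonymous.
Codon 2: AAG Lys / AAG Lys — identical.
Codon 3: AAG Lys / AAG Lys — identical.
Codon 4: GAT Asp / GAC Asp — synonymous.
Codon 5: ATG Met / TGG Trp — nonsynonymous.
Codon 6: CAA Gln / CAA Gln — identical.
Codon 7: GGG Gly / TTG Leu — nonsynonymous.
Codon 8: TCC Ser / AGC Ser — synonymous.
Synonymous differences: 2.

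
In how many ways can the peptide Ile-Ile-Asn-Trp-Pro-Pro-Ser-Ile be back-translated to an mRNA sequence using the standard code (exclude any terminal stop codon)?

5184

Ile: 3 codons.
Ile: 3 codons.
Asn: 2 codons.
Trp: 1 codon.
Pro: 4 codons.
Pro: 4 codons.
Ser: 6 codons.
Ile: 3 codons.
3 × 3 × 2 × 1 × 4 × 4 × 6 × 3 = 5184.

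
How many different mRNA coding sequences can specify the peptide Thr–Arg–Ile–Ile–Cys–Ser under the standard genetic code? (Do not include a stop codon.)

Thr: 4 codons.
Arg: 6 codons.
Ile: 3 codons.
Ile: 3 codons.
Cys: 2 codons.
Ser: 6 codons.
4 × 6 × 3 × 3 × 2 × 6 = 2592.

2592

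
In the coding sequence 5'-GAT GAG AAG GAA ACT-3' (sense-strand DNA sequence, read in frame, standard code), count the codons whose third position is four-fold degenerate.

Codon 1 GAT (Asp): third position 2-fold.
Codon 2 GAG (Glu): third position 2-fold.
Codon 3 AAG (Lys): third position 2-fold.
Codon 4 GAA (Glu): third position 2-fold.
Codon 5 ACT (Thr): third position 4-fold.
Four-fold degenerate third positions: 1.

1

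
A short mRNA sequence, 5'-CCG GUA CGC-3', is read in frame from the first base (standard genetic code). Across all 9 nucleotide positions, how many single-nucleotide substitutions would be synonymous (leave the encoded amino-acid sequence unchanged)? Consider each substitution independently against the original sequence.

9

Codon 1 (CCG, Pro): 3 synonymous substitutions.
Codon 2 (GUA, Val): 3 synonymous substitutions.
Codon 3 (CGC, Arg): 3 synonymous substitutions.
Total: 3 + 3 + 3 = 9.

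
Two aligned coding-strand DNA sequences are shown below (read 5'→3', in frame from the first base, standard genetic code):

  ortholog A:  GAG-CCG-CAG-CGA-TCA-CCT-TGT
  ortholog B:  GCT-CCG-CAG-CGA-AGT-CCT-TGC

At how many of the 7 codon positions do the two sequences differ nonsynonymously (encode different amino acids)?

1

Codon 1: GAG Glu / GCT Ala — nonsynonymous.
Codon 2: CCG Pro / CCG Pro — identical.
Codon 3: CAG Gln / CAG Gln — identical.
Codon 4: CGA Arg / CGA Arg — identical.
Codon 5: TCA Ser / AGT Ser — synonymous.
Codon 6: CCT Pro / CCT Pro — identical.
Codon 7: TGT Cys / TGC Cys — synonymous.
Nonsynonymous differences: 1.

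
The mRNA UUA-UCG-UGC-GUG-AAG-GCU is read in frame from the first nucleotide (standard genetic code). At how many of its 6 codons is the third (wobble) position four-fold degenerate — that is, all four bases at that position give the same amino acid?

3

Codon 1 UUA (Leu): third position 2-fold.
Codon 2 UCG (Ser): third position 4-fold.
Codon 3 UGC (Cys): third position 2-fold.
Codon 4 GUG (Val): third position 4-fold.
Codon 5 AAG (Lys): third position 2-fold.
Codon 6 GCU (Ala): third position 4-fold.
Four-fold degenerate third positions: 3.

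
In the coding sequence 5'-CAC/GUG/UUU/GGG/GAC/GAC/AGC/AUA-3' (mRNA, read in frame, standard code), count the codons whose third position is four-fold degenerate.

2

Codon 1 CAC (His): third position 2-fold.
Codon 2 GUG (Val): third position 4-fold.
Codon 3 UUU (Phe): third position 2-fold.
Codon 4 GGG (Gly): third position 4-fold.
Codon 5 GAC (Asp): third position 2-fold.
Codon 6 GAC (Asp): third position 2-fold.
Codon 7 AGC (Ser): third position 2-fold.
Codon 8 AUA (Ile): third position 3-fold.
Four-fold degenerate third positions: 2.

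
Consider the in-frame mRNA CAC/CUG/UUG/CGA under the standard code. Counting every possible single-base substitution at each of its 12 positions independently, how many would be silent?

11

Codon 1 (CAC, His): 1 synonymous substitution.
Codon 2 (CUG, Leu): 4 synonymous substitutions.
Codon 3 (UUG, Leu): 2 synonymous substitutions.
Codon 4 (CGA, Arg): 4 synonymous substitutions.
Total: 1 + 4 + 2 + 4 = 11.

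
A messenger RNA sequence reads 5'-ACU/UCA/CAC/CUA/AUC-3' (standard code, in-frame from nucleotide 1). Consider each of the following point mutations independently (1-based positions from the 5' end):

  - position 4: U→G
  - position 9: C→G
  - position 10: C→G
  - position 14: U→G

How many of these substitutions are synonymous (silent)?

Codon 2: UCA (Ser) → GCA (Ala) — missense.
Codon 3: CAC (His) → CAG (Gln) — missense.
Codon 4: CUA (Leu) → GUA (Val) — missense.
Codon 5: AUC (Ile) → AGC (Ser) — missense.
Synonymous: 0 of 4.

0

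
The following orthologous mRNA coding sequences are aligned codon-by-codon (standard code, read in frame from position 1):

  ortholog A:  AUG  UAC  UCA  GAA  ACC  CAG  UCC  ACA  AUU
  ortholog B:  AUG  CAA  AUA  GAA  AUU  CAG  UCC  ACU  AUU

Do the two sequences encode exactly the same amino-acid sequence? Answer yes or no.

Codon 1: AUG Met / AUG Met — identical.
Codon 2: UAC Tyr / CAA Gln — nonsynonymous.
Codon 3: UCA Ser / AUA Ile — nonsynonymous.
Codon 4: GAA Glu / GAA Glu — identical.
Codon 5: ACC Thr / AUU Ile — nonsynonymous.
Codon 6: CAG Gln / CAG Gln — identical.
Codon 7: UCC Ser / UCC Ser — identical.
Codon 8: ACA Thr / ACU Thr — synonymous.
Codon 9: AUU Ile / AUU Ile — identical.
Nonsynonymous differences: 3 → different protein.

no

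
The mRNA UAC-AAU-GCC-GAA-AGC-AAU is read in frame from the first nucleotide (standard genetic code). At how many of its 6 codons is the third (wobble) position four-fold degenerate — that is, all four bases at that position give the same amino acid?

1

Codon 1 UAC (Tyr): third position 2-fold.
Codon 2 AAU (Asn): third position 2-fold.
Codon 3 GCC (Ala): third position 4-fold.
Codon 4 GAA (Glu): third position 2-fold.
Codon 5 AGC (Ser): third position 2-fold.
Codon 6 AAU (Asn): third position 2-fold.
Four-fold degenerate third positions: 1.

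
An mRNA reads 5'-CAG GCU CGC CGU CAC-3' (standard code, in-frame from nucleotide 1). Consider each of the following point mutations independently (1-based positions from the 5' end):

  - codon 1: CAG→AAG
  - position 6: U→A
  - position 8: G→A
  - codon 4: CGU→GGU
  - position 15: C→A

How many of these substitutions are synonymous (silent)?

1

Codon 1: CAG (Gln) → AAG (Lys) — missense.
Codon 2: GCU (Ala) → GCA (Ala) — synonymous.
Codon 3: CGC (Arg) → CAC (His) — missense.
Codon 4: CGU (Arg) → GGU (Gly) — missense.
Codon 5: CAC (His) → CAA (Gln) — missense.
Synonymous: 1 of 5.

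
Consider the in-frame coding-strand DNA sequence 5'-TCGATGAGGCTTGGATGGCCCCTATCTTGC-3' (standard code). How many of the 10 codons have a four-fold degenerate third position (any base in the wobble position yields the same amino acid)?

6

Codon 1 TCG (Ser): third position 4-fold.
Codon 2 ATG (Met): third position 1-fold.
Codon 3 AGG (Arg): third position 2-fold.
Codon 4 CTT (Leu): third position 4-fold.
Codon 5 GGA (Gly): third position 4-fold.
Codon 6 TGG (Trp): third position 1-fold.
Codon 7 CCC (Pro): third position 4-fold.
Codon 8 CTA (Leu): third position 4-fold.
Codon 9 TCT (Ser): third position 4-fold.
Codon 10 TGC (Cys): third position 2-fold.
Four-fold degenerate third positions: 6.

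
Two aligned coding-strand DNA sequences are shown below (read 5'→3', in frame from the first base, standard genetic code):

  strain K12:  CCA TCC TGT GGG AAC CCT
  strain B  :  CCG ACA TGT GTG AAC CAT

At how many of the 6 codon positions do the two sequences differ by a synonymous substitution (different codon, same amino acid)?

Codon 1: CCA Pro / CCG Pro — synonymous.
Codon 2: TCC Ser / ACA Thr — nonsynonymous.
Codon 3: TGT Cys / TGT Cys — identical.
Codon 4: GGG Gly / GTG Val — nonsynonymous.
Codon 5: AAC Asn / AAC Asn — identical.
Codon 6: CCT Pro / CAT His — nonsynonymous.
Synonymous differences: 1.

1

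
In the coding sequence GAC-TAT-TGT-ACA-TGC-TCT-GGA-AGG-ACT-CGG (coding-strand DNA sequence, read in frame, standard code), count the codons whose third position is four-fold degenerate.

Codon 1 GAC (Asp): third position 2-fold.
Codon 2 TAT (Tyr): third position 2-fold.
Codon 3 TGT (Cys): third position 2-fold.
Codon 4 ACA (Thr): third position 4-fold.
Codon 5 TGC (Cys): third position 2-fold.
Codon 6 TCT (Ser): third position 4-fold.
Codon 7 GGA (Gly): third position 4-fold.
Codon 8 AGG (Arg): third position 2-fold.
Codon 9 ACT (Thr): third position 4-fold.
Codon 10 CGG (Arg): third position 4-fold.
Four-fold degenerate third positions: 5.

5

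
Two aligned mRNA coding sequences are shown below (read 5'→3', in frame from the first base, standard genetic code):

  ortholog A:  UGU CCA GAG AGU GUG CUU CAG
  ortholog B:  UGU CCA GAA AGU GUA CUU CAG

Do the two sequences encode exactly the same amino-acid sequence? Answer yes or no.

yes

Codon 1: UGU Cys / UGU Cys — identical.
Codon 2: CCA Pro / CCA Pro — identical.
Codon 3: GAG Glu / GAA Glu — synonymous.
Codon 4: AGU Ser / AGU Ser — identical.
Codon 5: GUG Val / GUA Val — synonymous.
Codon 6: CUU Leu / CUU Leu — identical.
Codon 7: CAG Gln / CAG Gln — identical.
Nonsynonymous differences: 0 → same protein.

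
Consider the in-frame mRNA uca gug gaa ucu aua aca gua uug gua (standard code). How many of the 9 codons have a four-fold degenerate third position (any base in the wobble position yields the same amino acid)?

6

Codon 1 UCA (Ser): third position 4-fold.
Codon 2 GUG (Val): third position 4-fold.
Codon 3 GAA (Glu): third position 2-fold.
Codon 4 UCU (Ser): third position 4-fold.
Codon 5 AUA (Ile): third position 3-fold.
Codon 6 ACA (Thr): third position 4-fold.
Codon 7 GUA (Val): third position 4-fold.
Codon 8 UUG (Leu): third position 2-fold.
Codon 9 GUA (Val): third position 4-fold.
Four-fold degenerate third positions: 6.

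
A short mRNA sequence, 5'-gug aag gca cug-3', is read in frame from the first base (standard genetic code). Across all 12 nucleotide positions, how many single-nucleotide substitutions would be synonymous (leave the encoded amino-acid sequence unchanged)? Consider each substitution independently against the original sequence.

Codon 1 (GUG, Val): 3 synonymous substitutions.
Codon 2 (AAG, Lys): 1 synonymous substitution.
Codon 3 (GCA, Ala): 3 synonymous substitutions.
Codon 4 (CUG, Leu): 4 synonymous substitutions.
Total: 3 + 1 + 3 + 4 = 11.

11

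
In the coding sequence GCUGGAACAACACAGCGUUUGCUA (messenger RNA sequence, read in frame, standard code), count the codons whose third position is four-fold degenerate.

6

Codon 1 GCU (Ala): third position 4-fold.
Codon 2 GGA (Gly): third position 4-fold.
Codon 3 ACA (Thr): third position 4-fold.
Codon 4 ACA (Thr): third position 4-fold.
Codon 5 CAG (Gln): third position 2-fold.
Codon 6 CGU (Arg): third position 4-fold.
Codon 7 UUG (Leu): third position 2-fold.
Codon 8 CUA (Leu): third position 4-fold.
Four-fold degenerate third positions: 6.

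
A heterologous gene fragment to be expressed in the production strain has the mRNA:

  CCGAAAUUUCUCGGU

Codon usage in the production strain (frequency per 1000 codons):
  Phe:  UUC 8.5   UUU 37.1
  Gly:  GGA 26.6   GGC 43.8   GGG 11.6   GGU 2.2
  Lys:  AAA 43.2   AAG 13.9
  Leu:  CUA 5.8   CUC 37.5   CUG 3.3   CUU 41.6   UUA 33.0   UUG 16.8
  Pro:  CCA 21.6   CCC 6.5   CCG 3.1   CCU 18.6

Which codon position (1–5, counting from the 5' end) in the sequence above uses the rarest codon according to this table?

5

Codon 1 CCG (Pro): 3.1 per 1000.
Codon 2 AAA (Lys): 43.2 per 1000.
Codon 3 UUU (Phe): 37.1 per 1000.
Codon 4 CUC (Leu): 37.5 per 1000.
Codon 5 GGU (Gly): 2.2 per 1000.
Lowest frequency is 2.2 at codon 5.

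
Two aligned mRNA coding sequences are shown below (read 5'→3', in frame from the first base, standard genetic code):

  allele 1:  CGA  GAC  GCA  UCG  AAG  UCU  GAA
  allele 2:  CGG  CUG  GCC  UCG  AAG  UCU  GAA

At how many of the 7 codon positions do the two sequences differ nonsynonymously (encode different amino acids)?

1

Codon 1: CGA Arg / CGG Arg — synonymous.
Codon 2: GAC Asp / CUG Leu — nonsynonymous.
Codon 3: GCA Ala / GCC Ala — synonymous.
Codon 4: UCG Ser / UCG Ser — identical.
Codon 5: AAG Lys / AAG Lys — identical.
Codon 6: UCU Ser / UCU Ser — identical.
Codon 7: GAA Glu / GAA Glu — identical.
Nonsynonymous differences: 1.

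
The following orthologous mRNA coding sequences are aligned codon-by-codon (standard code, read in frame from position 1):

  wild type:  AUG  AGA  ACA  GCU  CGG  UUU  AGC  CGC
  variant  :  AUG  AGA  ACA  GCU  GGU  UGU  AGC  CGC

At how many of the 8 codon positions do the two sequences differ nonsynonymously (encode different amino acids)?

Codon 1: AUG Met / AUG Met — identical.
Codon 2: AGA Arg / AGA Arg — identical.
Codon 3: ACA Thr / ACA Thr — identical.
Codon 4: GCU Ala / GCU Ala — identical.
Codon 5: CGG Arg / GGU Gly — nonsynonymous.
Codon 6: UUU Phe / UGU Cys — nonsynonymous.
Codon 7: AGC Ser / AGC Ser — identical.
Codon 8: CGC Arg / CGC Arg — identical.
Nonsynonymous differences: 2.

2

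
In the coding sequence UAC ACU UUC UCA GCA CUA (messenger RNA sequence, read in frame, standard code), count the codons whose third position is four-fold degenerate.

Codon 1 UAC (Tyr): third position 2-fold.
Codon 2 ACU (Thr): third position 4-fold.
Codon 3 UUC (Phe): third position 2-fold.
Codon 4 UCA (Ser): third position 4-fold.
Codon 5 GCA (Ala): third position 4-fold.
Codon 6 CUA (Leu): third position 4-fold.
Four-fold degenerate third positions: 4.

4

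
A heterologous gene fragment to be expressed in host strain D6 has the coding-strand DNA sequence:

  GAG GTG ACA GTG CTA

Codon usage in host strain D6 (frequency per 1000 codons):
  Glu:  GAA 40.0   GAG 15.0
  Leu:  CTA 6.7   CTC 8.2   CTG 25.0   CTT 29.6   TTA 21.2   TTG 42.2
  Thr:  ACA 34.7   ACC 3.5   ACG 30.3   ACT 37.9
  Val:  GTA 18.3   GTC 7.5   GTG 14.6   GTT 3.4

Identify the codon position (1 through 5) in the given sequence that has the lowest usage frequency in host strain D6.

Codon 1 GAG (Glu): 15.0 per 1000.
Codon 2 GTG (Val): 14.6 per 1000.
Codon 3 ACA (Thr): 34.7 per 1000.
Codon 4 GTG (Val): 14.6 per 1000.
Codon 5 CTA (Leu): 6.7 per 1000.
Lowest frequency is 6.7 at codon 5.

5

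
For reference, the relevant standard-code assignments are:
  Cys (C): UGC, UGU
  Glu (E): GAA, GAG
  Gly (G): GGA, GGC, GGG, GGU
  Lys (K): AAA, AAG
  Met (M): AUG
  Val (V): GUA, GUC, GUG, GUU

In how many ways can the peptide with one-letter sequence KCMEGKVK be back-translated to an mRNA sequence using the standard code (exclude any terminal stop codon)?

Lys: 2 codons.
Cys: 2 codons.
Met: 1 codon.
Glu: 2 codons.
Gly: 4 codons.
Lys: 2 codons.
Val: 4 codons.
Lys: 2 codons.
2 × 2 × 1 × 2 × 4 × 2 × 4 × 2 = 512.

512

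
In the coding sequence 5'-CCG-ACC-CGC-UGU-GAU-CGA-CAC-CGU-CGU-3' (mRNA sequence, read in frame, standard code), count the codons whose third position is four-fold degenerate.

6

Codon 1 CCG (Pro): third position 4-fold.
Codon 2 ACC (Thr): third position 4-fold.
Codon 3 CGC (Arg): third position 4-fold.
Codon 4 UGU (Cys): third position 2-fold.
Codon 5 GAU (Asp): third position 2-fold.
Codon 6 CGA (Arg): third position 4-fold.
Codon 7 CAC (His): third position 2-fold.
Codon 8 CGU (Arg): third position 4-fold.
Codon 9 CGU (Arg): third position 4-fold.
Four-fold degenerate third positions: 6.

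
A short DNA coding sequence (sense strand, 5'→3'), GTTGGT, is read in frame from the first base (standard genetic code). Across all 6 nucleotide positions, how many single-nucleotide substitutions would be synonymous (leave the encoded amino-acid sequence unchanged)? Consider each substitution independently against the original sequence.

Codon 1 (GTT, Val): 3 synonymous substitutions.
Codon 2 (GGT, Gly): 3 synonymous substitutions.
Total: 3 + 3 = 6.

6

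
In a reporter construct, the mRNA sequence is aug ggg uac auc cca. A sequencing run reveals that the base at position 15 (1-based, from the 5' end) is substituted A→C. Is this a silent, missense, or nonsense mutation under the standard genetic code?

Position 15 falls in codon 5: CCA → Pro.
After the substitution the codon is CCC → Pro.
Both encode Pro, so the change is synonymous.

silent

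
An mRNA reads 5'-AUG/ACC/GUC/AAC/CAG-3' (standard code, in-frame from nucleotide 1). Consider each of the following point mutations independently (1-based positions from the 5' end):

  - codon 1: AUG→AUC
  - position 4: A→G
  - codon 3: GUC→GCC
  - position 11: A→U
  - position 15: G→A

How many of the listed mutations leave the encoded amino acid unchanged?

Codon 1: AUG (Met) → AUC (Ile) — missense.
Codon 2: ACC (Thr) → GCC (Ala) — missense.
Codon 3: GUC (Val) → GCC (Ala) — missense.
Codon 4: AAC (Asn) → AUC (Ile) — missense.
Codon 5: CAG (Gln) → CAA (Gln) — synonymous.
Synonymous: 1 of 5.

1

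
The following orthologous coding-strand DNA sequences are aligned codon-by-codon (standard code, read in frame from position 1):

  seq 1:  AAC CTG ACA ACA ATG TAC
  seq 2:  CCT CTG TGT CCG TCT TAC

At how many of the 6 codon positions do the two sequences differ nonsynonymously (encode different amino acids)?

Codon 1: AAC Asn / CCT Pro — nonsynonymous.
Codon 2: CTG Leu / CTG Leu — identical.
Codon 3: ACA Thr / TGT Cys — nonsynonymous.
Codon 4: ACA Thr / CCG Pro — nonsynonymous.
Codon 5: ATG Met / TCT Ser — nonsynonymous.
Codon 6: TAC Tyr / TAC Tyr — identical.
Nonsynonymous differences: 4.

4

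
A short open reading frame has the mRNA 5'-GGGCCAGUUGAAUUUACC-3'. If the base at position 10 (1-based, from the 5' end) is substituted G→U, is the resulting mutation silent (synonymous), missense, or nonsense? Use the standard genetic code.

Position 10 falls in codon 4: GAA → Glu.
After the substitution the codon is UAA → Stop.
The new codon is a stop codon, so this is a nonsense mutation.

nonsense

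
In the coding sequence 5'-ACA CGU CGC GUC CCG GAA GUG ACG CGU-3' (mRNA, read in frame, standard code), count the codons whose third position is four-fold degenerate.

8

Codon 1 ACA (Thr): third position 4-fold.
Codon 2 CGU (Arg): third position 4-fold.
Codon 3 CGC (Arg): third position 4-fold.
Codon 4 GUC (Val): third position 4-fold.
Codon 5 CCG (Pro): third position 4-fold.
Codon 6 GAA (Glu): third position 2-fold.
Codon 7 GUG (Val): third position 4-fold.
Codon 8 ACG (Thr): third position 4-fold.
Codon 9 CGU (Arg): third position 4-fold.
Four-fold degenerate third positions: 8.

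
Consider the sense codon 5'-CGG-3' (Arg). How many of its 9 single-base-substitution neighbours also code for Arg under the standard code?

Position 1: AGG → 1 synonymous.
Position 2: none → 0 synonymous.
Position 3: CGU, CGC, CGA → 3 synonymous.
Total: 1 + 0 + 3 = 4.

4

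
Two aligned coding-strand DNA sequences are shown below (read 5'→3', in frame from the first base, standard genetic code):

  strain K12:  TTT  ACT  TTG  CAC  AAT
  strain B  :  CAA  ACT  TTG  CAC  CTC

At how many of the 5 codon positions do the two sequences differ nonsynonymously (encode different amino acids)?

2

Codon 1: TTT Phe / CAA Gln — nonsynonymous.
Codon 2: ACT Thr / ACT Thr — identical.
Codon 3: TTG Leu / TTG Leu — identical.
Codon 4: CAC His / CAC His — identical.
Codon 5: AAT Asn / CTC Leu — nonsynonymous.
Nonsynonymous differences: 2.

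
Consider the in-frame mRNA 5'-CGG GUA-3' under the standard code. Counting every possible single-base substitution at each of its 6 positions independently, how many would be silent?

Codon 1 (CGG, Arg): 4 synonymous substitutions.
Codon 2 (GUA, Val): 3 synonymous substitutions.
Total: 4 + 3 = 7.

7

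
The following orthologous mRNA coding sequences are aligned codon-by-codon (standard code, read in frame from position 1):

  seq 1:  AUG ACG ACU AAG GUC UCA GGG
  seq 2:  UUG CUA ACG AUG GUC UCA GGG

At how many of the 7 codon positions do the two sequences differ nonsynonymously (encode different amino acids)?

3

Codon 1: AUG Met / UUG Leu — nonsynonymous.
Codon 2: ACG Thr / CUA Leu — nonsynonymous.
Codon 3: ACU Thr / ACG Thr — synonymous.
Codon 4: AAG Lys / AUG Met — nonsynonymous.
Codon 5: GUC Val / GUC Val — identical.
Codon 6: UCA Ser / UCA Ser — identical.
Codon 7: GGG Gly / GGG Gly — identical.
Nonsynonymous differences: 3.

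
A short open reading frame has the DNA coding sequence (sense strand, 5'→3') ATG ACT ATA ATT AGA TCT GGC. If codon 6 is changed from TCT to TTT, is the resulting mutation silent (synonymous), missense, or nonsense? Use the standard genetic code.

missense

Position 17 falls in codon 6: TCT → Ser.
After the substitution the codon is TTT → Phe.
Ser ≠ Phe, so this is a missense mutation.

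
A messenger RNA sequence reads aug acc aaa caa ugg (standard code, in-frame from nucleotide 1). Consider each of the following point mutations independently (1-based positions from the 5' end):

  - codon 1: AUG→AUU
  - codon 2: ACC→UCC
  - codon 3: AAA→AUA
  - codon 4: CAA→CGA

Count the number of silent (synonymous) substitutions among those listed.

Codon 1: AUG (Met) → AUU (Ile) — missense.
Codon 2: ACC (Thr) → UCC (Ser) — missense.
Codon 3: AAA (Lys) → AUA (Ile) — missense.
Codon 4: CAA (Gln) → CGA (Arg) — missense.
Synonymous: 0 of 4.

0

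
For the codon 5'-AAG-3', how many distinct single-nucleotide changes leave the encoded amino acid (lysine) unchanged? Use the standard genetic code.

Position 1: none → 0 synonymous.
Position 2: none → 0 synonymous.
Position 3: AAA → 1 synonymous.
Total: 0 + 0 + 1 = 1.

1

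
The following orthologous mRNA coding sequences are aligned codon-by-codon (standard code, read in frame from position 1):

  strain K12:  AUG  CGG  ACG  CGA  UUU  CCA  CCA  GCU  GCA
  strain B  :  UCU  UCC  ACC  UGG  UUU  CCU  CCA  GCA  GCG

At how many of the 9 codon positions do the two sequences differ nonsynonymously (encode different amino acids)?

3

Codon 1: AUG Met / UCU Ser — nonsynonymous.
Codon 2: CGG Arg / UCC Ser — nonsynonymous.
Codon 3: ACG Thr / ACC Thr — synonymous.
Codon 4: CGA Arg / UGG Trp — nonsynonymous.
Codon 5: UUU Phe / UUU Phe — identical.
Codon 6: CCA Pro / CCU Pro — synonymous.
Codon 7: CCA Pro / CCA Pro — identical.
Codon 8: GCU Ala / GCA Ala — synonymous.
Codon 9: GCA Ala / GCG Ala — synonymous.
Nonsynonymous differences: 3.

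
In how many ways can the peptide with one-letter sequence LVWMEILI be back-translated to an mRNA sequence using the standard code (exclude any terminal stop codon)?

Leu: 6 codons.
Val: 4 codons.
Trp: 1 codon.
Met: 1 codon.
Glu: 2 codons.
Ile: 3 codons.
Leu: 6 codons.
Ile: 3 codons.
6 × 4 × 1 × 1 × 2 × 3 × 6 × 3 = 2592.

2592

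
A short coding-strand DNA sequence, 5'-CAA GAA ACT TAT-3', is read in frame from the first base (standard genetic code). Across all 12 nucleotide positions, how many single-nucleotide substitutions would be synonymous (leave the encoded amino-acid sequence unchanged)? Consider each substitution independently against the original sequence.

6

Codon 1 (CAA, Gln): 1 synonymous substitution.
Codon 2 (GAA, Glu): 1 synonymous substitution.
Codon 3 (ACT, Thr): 3 synonymous substitutions.
Codon 4 (TAT, Tyr): 1 synonymous substitution.
Total: 1 + 1 + 3 + 1 = 6.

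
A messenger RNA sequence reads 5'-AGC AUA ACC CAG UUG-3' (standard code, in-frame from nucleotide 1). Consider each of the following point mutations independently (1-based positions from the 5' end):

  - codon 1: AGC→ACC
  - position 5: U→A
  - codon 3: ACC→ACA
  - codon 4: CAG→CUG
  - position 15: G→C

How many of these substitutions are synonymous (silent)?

Codon 1: AGC (Ser) → ACC (Thr) — missense.
Codon 2: AUA (Ile) → AAA (Lys) — missense.
Codon 3: ACC (Thr) → ACA (Thr) — synonymous.
Codon 4: CAG (Gln) → CUG (Leu) — missense.
Codon 5: UUG (Leu) → UUC (Phe) — missense.
Synonymous: 1 of 5.

1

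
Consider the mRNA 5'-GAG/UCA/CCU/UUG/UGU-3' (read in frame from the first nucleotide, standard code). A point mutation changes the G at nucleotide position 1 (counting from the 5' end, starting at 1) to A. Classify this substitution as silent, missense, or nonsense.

missense

Position 1 falls in codon 1: GAG → Glu.
After the substitution the codon is AAG → Lys.
Glu ≠ Lys, so this is a missense mutation.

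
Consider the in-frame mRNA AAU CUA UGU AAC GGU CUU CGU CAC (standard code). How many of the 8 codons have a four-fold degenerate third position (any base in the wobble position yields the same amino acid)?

4

Codon 1 AAU (Asn): third position 2-fold.
Codon 2 CUA (Leu): third position 4-fold.
Codon 3 UGU (Cys): third position 2-fold.
Codon 4 AAC (Asn): third position 2-fold.
Codon 5 GGU (Gly): third position 4-fold.
Codon 6 CUU (Leu): third position 4-fold.
Codon 7 CGU (Arg): third position 4-fold.
Codon 8 CAC (His): third position 2-fold.
Four-fold degenerate third positions: 4.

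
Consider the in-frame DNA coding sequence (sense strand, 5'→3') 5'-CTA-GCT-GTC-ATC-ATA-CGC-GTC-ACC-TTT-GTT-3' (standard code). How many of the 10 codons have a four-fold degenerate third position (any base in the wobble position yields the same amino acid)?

Codon 1 CTA (Leu): third position 4-fold.
Codon 2 GCT (Ala): third position 4-fold.
Codon 3 GTC (Val): third position 4-fold.
Codon 4 ATC (Ile): third position 3-fold.
Codon 5 ATA (Ile): third position 3-fold.
Codon 6 CGC (Arg): third position 4-fold.
Codon 7 GTC (Val): third position 4-fold.
Codon 8 ACC (Thr): third position 4-fold.
Codon 9 TTT (Phe): third position 2-fold.
Codon 10 GTT (Val): third position 4-fold.
Four-fold degenerate third positions: 7.

7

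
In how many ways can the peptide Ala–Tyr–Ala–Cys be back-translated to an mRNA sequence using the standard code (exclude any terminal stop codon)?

64

Ala: 4 codons.
Tyr: 2 codons.
Ala: 4 codons.
Cys: 2 codons.
4 × 2 × 4 × 2 = 64.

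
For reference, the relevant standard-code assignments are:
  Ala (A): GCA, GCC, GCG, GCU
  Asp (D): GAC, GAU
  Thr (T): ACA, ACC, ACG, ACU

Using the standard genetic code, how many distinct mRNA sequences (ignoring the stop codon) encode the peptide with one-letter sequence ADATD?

Ala: 4 codons.
Asp: 2 codons.
Ala: 4 codons.
Thr: 4 codons.
Asp: 2 codons.
4 × 2 × 4 × 4 × 2 = 256.

256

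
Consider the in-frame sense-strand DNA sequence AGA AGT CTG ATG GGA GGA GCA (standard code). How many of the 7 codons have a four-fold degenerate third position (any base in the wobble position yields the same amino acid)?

Codon 1 AGA (Arg): third position 2-fold.
Codon 2 AGT (Ser): third position 2-fold.
Codon 3 CTG (Leu): third position 4-fold.
Codon 4 ATG (Met): third position 1-fold.
Codon 5 GGA (Gly): third position 4-fold.
Codon 6 GGA (Gly): third position 4-fold.
Codon 7 GCA (Ala): third position 4-fold.
Four-fold degenerate third positions: 4.

4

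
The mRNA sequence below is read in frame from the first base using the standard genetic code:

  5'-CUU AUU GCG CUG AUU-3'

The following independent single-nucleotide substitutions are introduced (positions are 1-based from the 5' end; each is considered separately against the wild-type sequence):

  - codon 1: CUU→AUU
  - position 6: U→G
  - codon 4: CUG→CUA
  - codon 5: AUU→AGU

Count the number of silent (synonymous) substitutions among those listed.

Codon 1: CUU (Leu) → AUU (Ile) — missense.
Codon 2: AUU (Ile) → AUG (Met) — missense.
Codon 4: CUG (Leu) → CUA (Leu) — synonymous.
Codon 5: AUU (Ile) → AGU (Ser) — missense.
Synonymous: 1 of 4.

1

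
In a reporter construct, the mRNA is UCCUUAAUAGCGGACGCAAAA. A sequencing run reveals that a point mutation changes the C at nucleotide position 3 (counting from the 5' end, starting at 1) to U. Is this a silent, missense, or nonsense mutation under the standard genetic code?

Position 3 falls in codon 1: UCC → Ser.
After the substitution the codon is UCU → Ser.
Both encode Ser, so the change is synonymous.

silent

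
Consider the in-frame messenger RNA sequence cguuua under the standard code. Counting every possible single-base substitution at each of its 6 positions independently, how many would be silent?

Codon 1 (CGU, Arg): 3 synonymous substitutions.
Codon 2 (UUA, Leu): 2 synonymous substitutions.
Total: 3 + 2 = 5.

5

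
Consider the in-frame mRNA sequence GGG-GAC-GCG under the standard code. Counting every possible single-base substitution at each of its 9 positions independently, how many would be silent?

7

Codon 1 (GGG, Gly): 3 synonymous substitutions.
Codon 2 (GAC, Asp): 1 synonymous substitution.
Codon 3 (GCG, Ala): 3 synonymous substitutions.
Total: 3 + 1 + 3 = 7.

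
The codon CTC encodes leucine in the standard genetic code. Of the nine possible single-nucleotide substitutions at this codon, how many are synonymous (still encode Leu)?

3

Position 1: none → 0 synonymous.
Position 2: none → 0 synonymous.
Position 3: CTT, CTA, CTG → 3 synonymous.
Total: 0 + 0 + 3 = 3.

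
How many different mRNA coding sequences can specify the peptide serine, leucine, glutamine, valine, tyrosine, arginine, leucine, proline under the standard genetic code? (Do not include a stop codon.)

Ser: 6 codons.
Leu: 6 codons.
Gln: 2 codons.
Val: 4 codons.
Tyr: 2 codons.
Arg: 6 codons.
Leu: 6 codons.
Pro: 4 codons.
6 × 6 × 2 × 4 × 2 × 6 × 6 × 4 = 82944.

82944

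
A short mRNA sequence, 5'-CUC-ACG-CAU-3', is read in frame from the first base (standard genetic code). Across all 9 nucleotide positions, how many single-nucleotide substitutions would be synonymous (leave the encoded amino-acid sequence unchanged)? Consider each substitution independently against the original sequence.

7

Codon 1 (CUC, Leu): 3 synonymous substitutions.
Codon 2 (ACG, Thr): 3 synonymous substitutions.
Codon 3 (CAU, His): 1 synonymous substitution.
Total: 3 + 3 + 1 = 7.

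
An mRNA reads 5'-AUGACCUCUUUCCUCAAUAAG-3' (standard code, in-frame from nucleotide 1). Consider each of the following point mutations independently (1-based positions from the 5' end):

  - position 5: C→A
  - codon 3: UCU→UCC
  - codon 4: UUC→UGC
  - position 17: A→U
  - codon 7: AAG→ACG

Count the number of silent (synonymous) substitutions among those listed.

Codon 2: ACC (Thr) → AAC (Asn) — missense.
Codon 3: UCU (Ser) → UCC (Ser) — synonymous.
Codon 4: UUC (Phe) → UGC (Cys) — missense.
Codon 6: AAU (Asn) → AUU (Ile) — missense.
Codon 7: AAG (Lys) → ACG (Thr) — missense.
Synonymous: 1 of 5.

1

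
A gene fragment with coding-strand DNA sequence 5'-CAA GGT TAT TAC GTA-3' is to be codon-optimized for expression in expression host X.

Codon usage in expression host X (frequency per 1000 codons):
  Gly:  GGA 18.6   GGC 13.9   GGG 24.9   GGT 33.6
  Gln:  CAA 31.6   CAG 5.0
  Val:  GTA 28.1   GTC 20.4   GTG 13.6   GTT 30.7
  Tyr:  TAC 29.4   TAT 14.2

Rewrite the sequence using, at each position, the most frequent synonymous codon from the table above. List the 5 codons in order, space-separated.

CAA GGT TAC TAC GTT

Codon 1 (Gln): best is CAA at 31.6.
Codon 2 (Gly): best is GGT at 33.6.
Codon 3 (Tyr): best is TAC at 29.4.
Codon 4 (Tyr): best is TAC at 29.4.
Codon 5 (Val): best is GTT at 30.7.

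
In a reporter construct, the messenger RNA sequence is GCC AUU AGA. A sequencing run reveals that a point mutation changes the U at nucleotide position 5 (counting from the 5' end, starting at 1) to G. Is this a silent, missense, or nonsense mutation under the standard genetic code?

missense

Position 5 falls in codon 2: AUU → Ile.
After the substitution the codon is AGU → Ser.
Ile ≠ Ser, so this is a missense mutation.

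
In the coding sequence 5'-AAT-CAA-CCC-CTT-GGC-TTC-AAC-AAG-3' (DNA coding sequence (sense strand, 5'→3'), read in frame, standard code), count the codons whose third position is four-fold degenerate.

Codon 1 AAT (Asn): third position 2-fold.
Codon 2 CAA (Gln): third position 2-fold.
Codon 3 CCC (Pro): third position 4-fold.
Codon 4 CTT (Leu): third position 4-fold.
Codon 5 GGC (Gly): third position 4-fold.
Codon 6 TTC (Phe): third position 2-fold.
Codon 7 AAC (Asn): third position 2-fold.
Codon 8 AAG (Lys): third position 2-fold.
Four-fold degenerate third positions: 3.

3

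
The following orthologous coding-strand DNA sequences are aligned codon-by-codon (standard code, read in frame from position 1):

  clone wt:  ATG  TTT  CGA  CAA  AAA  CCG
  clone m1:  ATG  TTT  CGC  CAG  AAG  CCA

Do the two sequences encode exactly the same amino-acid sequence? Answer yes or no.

yes

Codon 1: ATG Met / ATG Met — identical.
Codon 2: TTT Phe / TTT Phe — identical.
Codon 3: CGA Arg / CGC Arg — synonymous.
Codon 4: CAA Gln / CAG Gln — synonymous.
Codon 5: AAA Lys / AAG Lys — synonymous.
Codon 6: CCG Pro / CCA Pro — synonymous.
Nonsynonymous differences: 0 → same protein.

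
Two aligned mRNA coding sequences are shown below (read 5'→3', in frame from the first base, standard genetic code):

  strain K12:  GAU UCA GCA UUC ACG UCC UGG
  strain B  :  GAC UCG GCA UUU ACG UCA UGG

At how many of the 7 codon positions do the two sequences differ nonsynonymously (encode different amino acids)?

Codon 1: GAU Asp / GAC Asp — synonymous.
Codon 2: UCA Ser / UCG Ser — synonymous.
Codon 3: GCA Ala / GCA Ala — identical.
Codon 4: UUC Phe / UUU Phe — synonymous.
Codon 5: ACG Thr / ACG Thr — identical.
Codon 6: UCC Ser / UCA Ser — synonymous.
Codon 7: UGG Trp / UGG Trp — identical.
Nonsynonymous differences: 0.

0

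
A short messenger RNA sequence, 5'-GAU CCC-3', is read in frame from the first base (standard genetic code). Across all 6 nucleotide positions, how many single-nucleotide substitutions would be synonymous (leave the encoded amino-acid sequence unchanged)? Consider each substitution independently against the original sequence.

Codon 1 (GAU, Asp): 1 synonymous substitution.
Codon 2 (CCC, Pro): 3 synonymous substitutions.
Total: 1 + 3 = 4.

4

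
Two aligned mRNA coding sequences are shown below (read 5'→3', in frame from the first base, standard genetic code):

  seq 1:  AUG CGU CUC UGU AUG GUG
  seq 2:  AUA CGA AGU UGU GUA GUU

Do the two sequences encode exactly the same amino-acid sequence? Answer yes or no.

Codon 1: AUG Met / AUA Ile — nonsynonymous.
Codon 2: CGU Arg / CGA Arg — synonymous.
Codon 3: CUC Leu / AGU Ser — nonsynonymous.
Codon 4: UGU Cys / UGU Cys — identical.
Codon 5: AUG Met / GUA Val — nonsynonymous.
Codon 6: GUG Val / GUU Val — synonymous.
Nonsynonymous differences: 3 → different protein.

no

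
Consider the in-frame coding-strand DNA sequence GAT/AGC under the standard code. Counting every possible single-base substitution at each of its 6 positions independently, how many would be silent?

2

Codon 1 (GAT, Asp): 1 synonymous substitution.
Codon 2 (AGC, Ser): 1 synonymous substitution.
Total: 1 + 1 = 2.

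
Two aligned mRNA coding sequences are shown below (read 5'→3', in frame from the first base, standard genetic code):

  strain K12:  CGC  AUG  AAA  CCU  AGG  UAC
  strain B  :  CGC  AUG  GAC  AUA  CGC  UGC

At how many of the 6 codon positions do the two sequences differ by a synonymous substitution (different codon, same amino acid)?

1

Codon 1: CGC Arg / CGC Arg — identical.
Codon 2: AUG Met / AUG Met — identical.
Codon 3: AAA Lys / GAC Asp — nonsynonymous.
Codon 4: CCU Pro / AUA Ile — nonsynonymous.
Codon 5: AGG Arg / CGC Arg — synonymous.
Codon 6: UAC Tyr / UGC Cys — nonsynonymous.
Synonymous differences: 1.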